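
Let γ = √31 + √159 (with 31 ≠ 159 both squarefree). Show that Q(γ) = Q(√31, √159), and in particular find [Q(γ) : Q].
[Q(γ) : Q] = 4 (equivalently, Q(γ) = Q(√31, √159))

Obviously Q(γ) ⊆ Q(√31, √159), and [Q(√31, √159):Q] = 4 (since 31, 159 are distinct squarefree integers > 1 with 4929 not a perfect square). To show equality we compute the minimal polynomial of γ. From γ = √31 + √159: γ^2 = 31 + 2√(4929) + 159 = 190 + 2√(4929), so γ^2 - 190 = 2√(4929); squaring, (γ^2 - 190)^2 = 4·4929, i.e. γ^4 - 380γ^2 + 36100 - 19716 = 0, i.e. γ^4 - 380γ^2 + 16384 = 0. So γ is a root of x^4 - 380x^2 + 16384. This polynomial is irreducible over Q: it has no rational root (each ±√31 ± √159 is irrational), and any factorization into two quadratics over Q would force √(4929) ∈ Q (pairing opposite roots) or √31, √159 ∈ Q (other pairings), all impossible. Hence [Q(γ):Q] = 4 = [Q(√31, √159):Q], so Q(γ) = Q(√31, √159).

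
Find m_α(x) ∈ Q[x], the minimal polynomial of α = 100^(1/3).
m_α(x) = x^3 - 100

α satisfies α^3 = 100, so x^3 - 100 annihilates α. By the rational root test, a rational root p/q (in lowest terms) of x^3 - 100 would satisfy p^3 = 100 q^3, forcing q = 1 and p^3 = 100; but 100 is not a perfect cube, contradiction. A monic cubic over Q with no rational root is irreducible (any nontrivial factorization would include a linear factor). Hence x^3 - 100 is the minimal polynomial of α, and in particular [Q(α):Q] = 3.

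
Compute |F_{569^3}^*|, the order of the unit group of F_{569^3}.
|F_{569^3}^*| = 184220008

F_{569^3} has 569^3 = 184220009 elements; its multiplicative group consists of all nonzero elements, so |F_{569^3}^*| = 184220009 - 1 = 184220008. (It is cyclic since any finite subgroup of the multiplicative group of a field is cyclic.)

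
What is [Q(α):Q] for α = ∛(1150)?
[Q(α):Q] = 3

The minimal polynomial of α is x^3 - 1150, irreducible over Q since 1150 is not a perfect cube (so x^3 - 1150 has no rational root). Hence [Q(α):Q] = deg(m_α) = 3.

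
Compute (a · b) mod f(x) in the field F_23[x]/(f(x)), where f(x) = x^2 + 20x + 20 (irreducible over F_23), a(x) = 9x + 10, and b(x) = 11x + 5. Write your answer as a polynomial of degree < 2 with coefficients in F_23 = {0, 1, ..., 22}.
a · b ≡ 15x + 2 (mod f(x))

Multiply in F_23[x]: a(x)·b(x) = (9x + 10)·(11x + 5) = 7x^2 + 17x + 4. This has degree ≥ 2, so divide by f(x) over F_23: 7x^2 + 17x + 4 = (7)·(x^2 + 20x + 20) + (15x + 2). Hence a·b ≡ 15x + 2 (mod f). (F_23[x]/(f) is a field with 23^2 = 529 elements since f is irreducible of degree 2.)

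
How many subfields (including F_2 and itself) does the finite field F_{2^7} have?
F_{2^7} has 2 subfields

The subfields of F_{p^n} are exactly the fields F_{p^d} for d | n (each is the fixed field of the unique index-d subgroup of Gal(F_{p^n}/F_p) ≅ Z/nZ). The divisors of n = 7 are {1, 7}, giving 2 subfields: F_{2^1}, F_{2^7}.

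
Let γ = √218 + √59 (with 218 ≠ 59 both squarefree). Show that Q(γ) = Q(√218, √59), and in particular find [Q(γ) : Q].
[Q(γ) : Q] = 4 (equivalently, Q(γ) = Q(√218, √59))

Obviously Q(γ) ⊆ Q(√218, √59), and [Q(√218, √59):Q] = 4 (since 218, 59 are distinct squarefree integers > 1 with 12862 not a perfect square). To show equality we compute the minimal polynomial of γ. From γ = √218 + √59: γ^2 = 218 + 2√(12862) + 59 = 277 + 2√(12862), so γ^2 - 277 = 2√(12862); squaring, (γ^2 - 277)^2 = 4·12862, i.e. γ^4 - 554γ^2 + 76729 - 51448 = 0, i.e. γ^4 - 554γ^2 + 25281 = 0. So γ is a root of x^4 - 554x^2 + 25281. This polynomial is irreducible over Q: it has no rational root (each ±√218 ± √59 is irrational), and any factorization into two quadratics over Q would force √(12862) ∈ Q (pairing opposite roots) or √218, √59 ∈ Q (other pairings), all impossible. Hence [Q(γ):Q] = 4 = [Q(√218, √59):Q], so Q(γ) = Q(√218, √59).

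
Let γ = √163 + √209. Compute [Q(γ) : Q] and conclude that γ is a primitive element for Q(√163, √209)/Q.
[Q(γ) : Q] = 4 (equivalently, Q(γ) = Q(√163, √209))

Obviously Q(γ) ⊆ Q(√163, √209), and [Q(√163, √209):Q] = 4 (since 163, 209 are distinct squarefree integers > 1 with 34067 not a perfect square). To show equality we compute the minimal polynomial of γ. From γ = √163 + √209: γ^2 = 163 + 2√(34067) + 209 = 372 + 2√(34067), so γ^2 - 372 = 2√(34067); squaring, (γ^2 - 372)^2 = 4·34067, i.e. γ^4 - 744γ^2 + 138384 - 136268 = 0, i.e. γ^4 - 744γ^2 + 2116 = 0. So γ is a root of x^4 - 744x^2 + 2116. This polynomial is irreducible over Q: it has no rational root (each ±√163 ± √209 is irrational), and any factorization into two quadratics over Q would force √(34067) ∈ Q (pairing opposite roots) or √163, √209 ∈ Q (other pairings), all impossible. Hence [Q(γ):Q] = 4 = [Q(√163, √209):Q], so Q(γ) = Q(√163, √209).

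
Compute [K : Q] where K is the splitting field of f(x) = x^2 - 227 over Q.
[K : Q] = 2

f(x) = x^2 - 227 factors as (x - √227)(x + √227). The splitting field is K = Q(√227). Since 227 is squarefree and > 1, it is not a perfect square, so x^2 - 227 is irreducible over Q and [Q(√227) : Q] = 2. Hence [K : Q] = 2.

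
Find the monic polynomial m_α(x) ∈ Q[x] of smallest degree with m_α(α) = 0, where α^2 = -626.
m_α(x) = x^2 + 626

α satisfies α^2 + 626 = 0, so x^2 + 626 annihilates α. Since d = -626 is squarefree and ≠ 1, it is not a perfect square in Q, so x^2 + 626 has no rational root and is therefore irreducible over Q (a degree-2 polynomial over a field is irreducible iff it has no root). Hence m_α(x) = x^2 + 626.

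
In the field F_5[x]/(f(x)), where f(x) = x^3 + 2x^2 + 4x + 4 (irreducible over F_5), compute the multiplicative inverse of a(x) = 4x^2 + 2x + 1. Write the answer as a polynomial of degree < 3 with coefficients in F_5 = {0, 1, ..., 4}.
a(x)^(-1) ≡ 4x^2 + 4x + 4 (mod f(x))

Since f is irreducible over F_5, F_5[x]/(f) is a field and a(x) ≠ 0 has an inverse. Apply the extended Euclidean algorithm to f(x) and a(x) in F_5[x]: f(x) = (4x + 1)·a(x) + (3x + 3);  a(x) = (3x + 1)·(3x + 3) + (3). The last nonzero remainder is the constant 3 = gcd(f, a) in F_5. Back-substituting through the division chain expresses 3 = s(x)·a(x) + t(x)·f(x) with s(x) ≡ 2x^2 + 2x + 2 (mod f), so (2x^2 + 2x + 2)·a(x) ≡ 3 (mod f). Multiplying by 3^(-1) ≡ 2 in F_5 gives a(x)^(-1) ≡ 2·(2x^2 + 2x + 2) ≡ 4x^2 + 4x + 4 (mod f). Check: (4x^2 + 2x + 1)·(4x^2 + 4x + 4) = x^4 + 4x^3 + 3x^2 + 2x + 4 ≡ 1 (mod x^3 + 2x^2 + 4x + 4).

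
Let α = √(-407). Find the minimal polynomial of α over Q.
m_α(x) = x^2 + 407

α satisfies α^2 + 407 = 0, so x^2 + 407 annihilates α. Since d = -407 is squarefree and ≠ 1, it is not a perfect square in Q, so x^2 + 407 has no rational root and is therefore irreducible over Q (a degree-2 polynomial over a field is irreducible iff it has no root). Hence m_α(x) = x^2 + 407.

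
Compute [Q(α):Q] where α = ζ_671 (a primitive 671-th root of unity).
[Q(α):Q] = 600

The minimal polynomial of ζ_671 over Q is the 671-th cyclotomic polynomial Φ_671(x), which is irreducible over Q and has degree φ(671) = 600. Hence [Q(α):Q] = φ(671) = 600.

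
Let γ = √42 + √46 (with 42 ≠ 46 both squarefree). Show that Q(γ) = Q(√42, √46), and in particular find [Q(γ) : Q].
[Q(γ) : Q] = 4 (equivalently, Q(γ) = Q(√42, √46))

Obviously Q(γ) ⊆ Q(√42, √46), and [Q(√42, √46):Q] = 4 (since 42, 46 are distinct squarefree integers > 1 with 1932 not a perfect square). To show equality we compute the minimal polynomial of γ. From γ = √42 + √46: γ^2 = 42 + 2√(1932) + 46 = 88 + 2√(1932), so γ^2 - 88 = 2√(1932); squaring, (γ^2 - 88)^2 = 4·1932, i.e. γ^4 - 176γ^2 + 7744 - 7728 = 0, i.e. γ^4 - 176γ^2 + 16 = 0. So γ is a root of x^4 - 176x^2 + 16. This polynomial is irreducible over Q: it has no rational root (each ±√42 ± √46 is irrational), and any factorization into two quadratics over Q would force √(1932) ∈ Q (pairing opposite roots) or √42, √46 ∈ Q (other pairings), all impossible. Hence [Q(γ):Q] = 4 = [Q(√42, √46):Q], so Q(γ) = Q(√42, √46).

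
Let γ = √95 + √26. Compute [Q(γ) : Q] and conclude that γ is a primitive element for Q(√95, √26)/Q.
[Q(γ) : Q] = 4 (equivalently, Q(γ) = Q(√95, √26))

Obviously Q(γ) ⊆ Q(√95, √26), and [Q(√95, √26):Q] = 4 (since 95, 26 are distinct squarefree integers > 1 with 2470 not a perfect square). To show equality we compute the minimal polynomial of γ. From γ = √95 + √26: γ^2 = 95 + 2√(2470) + 26 = 121 + 2√(2470), so γ^2 - 121 = 2√(2470); squaring, (γ^2 - 121)^2 = 4·2470, i.e. γ^4 - 242γ^2 + 14641 - 9880 = 0, i.e. γ^4 - 242γ^2 + 4761 = 0. So γ is a root of x^4 - 242x^2 + 4761. This polynomial is irreducible over Q: it has no rational root (each ±√95 ± √26 is irrational), and any factorization into two quadratics over Q would force √(2470) ∈ Q (pairing opposite roots) or √95, √26 ∈ Q (other pairings), all impossible. Hence [Q(γ):Q] = 4 = [Q(√95, √26):Q], so Q(γ) = Q(√95, √26).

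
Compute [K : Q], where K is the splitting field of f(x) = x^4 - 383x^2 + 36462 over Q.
[K : Q] = 4

Solving the quadratic in x^2: x^2 = (383 ± √(383^2 - 4·36462))/2 = (383 ± √841)/2 = (383 ± 29)/2, giving x^2 = 206 or x^2 = 177. So f(x) = (x^2 - 206)(x^2 - 177) and the roots of f are ±√206, ±√177. Hence the splitting field is K = Q(√206, √177). Since 206 and 177 are distinct squarefree integers > 1, their product 36462 is not a perfect square, so √177 ∉ Q(√206). By the tower law [K:Q] = [Q(√206,√177):Q(√206)] · [Q(√206):Q] = 2 · 2 = 4.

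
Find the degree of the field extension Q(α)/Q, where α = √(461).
[Q(α):Q] = 2

[Q(α):Q] equals the degree of the minimal polynomial of α. Here α^2 = 461 and x^2 - 461 is irreducible (d = 461 is squarefree, ≠ 1, hence not a square), so deg(m_α) = 2. Thus [Q(α):Q] = 2.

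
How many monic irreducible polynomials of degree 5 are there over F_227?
There are 120547797936 monic irreducible polynomials of degree 5 over F_227

Each element of F_{227^5} that lies in no proper subfield is a root of exactly one monic irreducible of degree 5 over F_227, and each such polynomial has 5 distinct roots in F_{227^5}. By Möbius inversion the count is N_227(5) = (1/5) Σ_{d|5} μ(5/d) · 227^d = (1/5)(μ(5)·227^1 + μ(1)·227^5) = 602738989680/5 = 120547797936.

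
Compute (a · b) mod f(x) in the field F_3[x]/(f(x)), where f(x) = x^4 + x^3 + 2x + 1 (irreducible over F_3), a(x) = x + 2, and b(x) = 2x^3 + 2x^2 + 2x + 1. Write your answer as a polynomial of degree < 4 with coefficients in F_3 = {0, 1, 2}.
a · b ≡ x^3 + x (mod f(x))

Multiply in F_3[x]: a(x)·b(x) = (x + 2)·(2x^3 + 2x^2 + 2x + 1) = 2x^4 + 2x + 2. This has degree ≥ 4, so divide by f(x) over F_3: 2x^4 + 2x + 2 = (2)·(x^4 + x^3 + 2x + 1) + (x^3 + x). Hence a·b ≡ x^3 + x (mod f). (F_3[x]/(f) is a field with 3^4 = 81 elements since f is irreducible of degree 4.)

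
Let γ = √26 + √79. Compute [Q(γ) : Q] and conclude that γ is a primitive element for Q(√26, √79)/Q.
[Q(γ) : Q] = 4 (equivalently, Q(γ) = Q(√26, √79))

Obviously Q(γ) ⊆ Q(√26, √79), and [Q(√26, √79):Q] = 4 (since 26, 79 are distinct squarefree integers > 1 with 2054 not a perfect square). To show equality we compute the minimal polynomial of γ. From γ = √26 + √79: γ^2 = 26 + 2√(2054) + 79 = 105 + 2√(2054), so γ^2 - 105 = 2√(2054); squaring, (γ^2 - 105)^2 = 4·2054, i.e. γ^4 - 210γ^2 + 11025 - 8216 = 0, i.e. γ^4 - 210γ^2 + 2809 = 0. So γ is a root of x^4 - 210x^2 + 2809. This polynomial is irreducible over Q: it has no rational root (each ±√26 ± √79 is irrational), and any factorization into two quadratics over Q would force √(2054) ∈ Q (pairing opposite roots) or √26, √79 ∈ Q (other pairings), all impossible. Hence [Q(γ):Q] = 4 = [Q(√26, √79):Q], so Q(γ) = Q(√26, √79).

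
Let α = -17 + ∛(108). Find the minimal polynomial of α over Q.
m_α(x) = x^3 + 51x^2 + 867x + 4805

Set β = α + 17 = ∛(108), so β^3 = 108. Then (α + 17)^3 - 108 = 0, i.e. α is a root of g(x) = (x + 17)^3 - 108 = x^3 + 51x^2 + 867x + 4805. Since g(x) = h(x + 17) where h(x) = x^3 - 108, and h is irreducible over Q (because 108 is not a perfect cube, so h has no rational root, and a monic cubic with no rational root is irreducible), g is also irreducible (irreducibility is preserved under the substitution x → x + 17). Hence m_α(x) = x^3 + 51x^2 + 867x + 4805.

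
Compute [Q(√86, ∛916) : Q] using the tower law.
[Q(√86, ∛916) : Q] = 6

Let L = Q(√86, ∛916). Since Q(√86) ⊂ L and [Q(√86):Q] = 2, the tower law gives 2 | [L:Q]. Likewise Q(∛916) ⊂ L with [Q(∛916):Q] = 3 (because 916 is not a perfect cube), so 3 | [L:Q]. As gcd(2,3) = 1, [L:Q] is divisible by 6. Conversely L is generated over Q by √86 and ∛916, so [L:Q] ≤ 2·3 = 6. Therefore [Q(√86, ∛916) : Q] = 6.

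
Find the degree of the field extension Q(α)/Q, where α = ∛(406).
[Q(α):Q] = 3

The minimal polynomial of α is x^3 - 406, irreducible over Q since 406 is not a perfect cube (so x^3 - 406 has no rational root). Hence [Q(α):Q] = deg(m_α) = 3.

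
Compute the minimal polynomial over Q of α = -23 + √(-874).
m_α(x) = x^2 + 46x + 1403

From α + 23 = √(-874), squaring gives (α + 23)^2 = -874, i.e. α^2 + 46α + 529 = -874, so α^2 + 46α + 1403 = 0. The discriminant of x^2 + 46x + 1403 is (46)^2 - 4·(1403) = 2116 - 5612 = -3496, and 4·(-874) is not a perfect square in Q since -874 is squarefree and ≠ 1. Hence x^2 + 46x + 1403 is irreducible over Q and is the minimal polynomial of α.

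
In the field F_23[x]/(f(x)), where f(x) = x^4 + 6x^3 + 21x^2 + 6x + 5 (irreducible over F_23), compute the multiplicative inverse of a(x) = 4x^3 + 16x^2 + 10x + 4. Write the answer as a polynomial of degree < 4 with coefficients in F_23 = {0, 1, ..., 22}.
a(x)^(-1) ≡ 16x^3 + 8x^2 + 17x + 20 (mod f(x))

Since f is irreducible over F_23, F_23[x]/(f) is a field and a(x) ≠ 0 has an inverse. Apply the extended Euclidean algorithm to f(x) and a(x) in F_23[x]: f(x) = (6x + 12)·a(x) + (22x^2 + 3);  a(x) = (19x + 7)·(22x^2 + 3) + (22x + 6);  (22x^2 + 3) = (x + 6)·(22x + 6) + (13). The last nonzero remainder is the constant 13 = gcd(f, a) in F_23. Back-substituting through the division chain expresses 13 = s(x)·a(x) + t(x)·f(x) with s(x) ≡ x^3 + 12x^2 + 14x + 7 (mod f), so (x^3 + 12x^2 + 14x + 7)·a(x) ≡ 13 (mod f). Multiplying by 13^(-1) ≡ 16 in F_23 gives a(x)^(-1) ≡ 16·(x^3 + 12x^2 + 14x + 7) ≡ 16x^3 + 8x^2 + 17x + 20 (mod f). Check: (4x^3 + 16x^2 + 10x + 4)·(16x^3 + 8x^2 + 17x + 20) = 18x^6 + 12x^5 + 11x^4 + 13x^3 + 16x^2 + 15x + 11 ≡ 1 (mod x^4 + 6x^3 + 21x^2 + 6x + 5).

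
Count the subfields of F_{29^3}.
F_{29^3} has 2 subfields

The subfields of F_{p^n} are exactly the fields F_{p^d} for d | n (each is the fixed field of the unique index-d subgroup of Gal(F_{p^n}/F_p) ≅ Z/nZ). The divisors of n = 3 are {1, 3}, giving 2 subfields: F_{29^1}, F_{29^3}.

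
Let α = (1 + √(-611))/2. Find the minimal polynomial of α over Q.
m_α(x) = x^2 - x + 153

From 2α - 1 = √(-611), squaring gives (2α - 1)^2 = -611, i.e. 4α^2 - 4α + 1 = -611, so α^2 - α + (1 + 611)/4 = 0. Since -611 ≡ 1 (mod 4), (1 + 611)/4 = 153 ∈ Z. The polynomial x^2 - x + 153 has discriminant 1 - 4·(153) = -611, which is not a perfect square in Q (d = -611 is squarefree and ≠ 1), so x^2 - x + 153 is irreducible over Q. It is the minimal polynomial of α.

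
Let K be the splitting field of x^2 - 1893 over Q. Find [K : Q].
[K : Q] = 2

f(x) = x^2 - 1893 factors as (x - √1893)(x + √1893). The splitting field is K = Q(√1893). Since 1893 is squarefree and > 1, it is not a perfect square, so x^2 - 1893 is irreducible over Q and [Q(√1893) : Q] = 2. Hence [K : Q] = 2.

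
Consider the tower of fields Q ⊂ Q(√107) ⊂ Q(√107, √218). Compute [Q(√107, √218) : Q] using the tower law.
[Q(√107, √218) : Q] = 4

[Q(√107):Q] = 2 (min poly x^2 - 107, irreducible since 107 is squarefree > 1). For the top step, suppose √218 ∈ Q(√107), say √218 = c + d√107 with c, d ∈ Q. Squaring: 218 = c^2 + 107d^2 + 2cd√107. Since √107 ∉ Q this forces 2cd = 0. If d = 0 then √218 = c ∈ Q, contradicting 218 squarefree > 1. If c = 0 then 218 = 107d^2, so 107·218 = (107d)^2 is a perfect square in Q — but 107·218 = 23326 is not a perfect square (since 107 and 218 are distinct squarefree integers). Contradiction. Hence √218 ∉ Q(√107), so x^2 - 218 stays irreducible over Q(√107) and [Q(√107, √218) : Q(√107)] = 2. By the tower law, [Q(√107, √218) : Q] = 2 · 2 = 4.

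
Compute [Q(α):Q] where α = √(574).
[Q(α):Q] = 2

[Q(α):Q] equals the degree of the minimal polynomial of α. Here α^2 = 574 and x^2 - 574 is irreducible (d = 574 is squarefree, ≠ 1, hence not a square), so deg(m_α) = 2. Thus [Q(α):Q] = 2.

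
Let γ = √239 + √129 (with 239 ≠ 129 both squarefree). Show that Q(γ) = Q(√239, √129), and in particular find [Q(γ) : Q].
[Q(γ) : Q] = 4 (equivalently, Q(γ) = Q(√239, √129))

Obviously Q(γ) ⊆ Q(√239, √129), and [Q(√239, √129):Q] = 4 (since 239, 129 are distinct squarefree integers > 1 with 30831 not a perfect square). To show equality we compute the minimal polynomial of γ. From γ = √239 + √129: γ^2 = 239 + 2√(30831) + 129 = 368 + 2√(30831), so γ^2 - 368 = 2√(30831); squaring, (γ^2 - 368)^2 = 4·30831, i.e. γ^4 - 736γ^2 + 135424 - 123324 = 0, i.e. γ^4 - 736γ^2 + 12100 = 0. So γ is a root of x^4 - 736x^2 + 12100. This polynomial is irreducible over Q: it has no rational root (each ±√239 ± √129 is irrational), and any factorization into two quadratics over Q would force √(30831) ∈ Q (pairing opposite roots) or √239, √129 ∈ Q (other pairings), all impossible. Hence [Q(γ):Q] = 4 = [Q(√239, √129):Q], so Q(γ) = Q(√239, √129).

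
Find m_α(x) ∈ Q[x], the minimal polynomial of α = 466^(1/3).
m_α(x) = x^3 - 466

α satisfies α^3 = 466, so x^3 - 466 annihilates α. By the rational root test, a rational root p/q (in lowest terms) of x^3 - 466 would satisfy p^3 = 466 q^3, forcing q = 1 and p^3 = 466; but 466 is not a perfect cube, contradiction. A monic cubic over Q with no rational root is irreducible (any nontrivial factorization would include a linear factor). Hence x^3 - 466 is the minimal polynomial of α, and in particular [Q(α):Q] = 3.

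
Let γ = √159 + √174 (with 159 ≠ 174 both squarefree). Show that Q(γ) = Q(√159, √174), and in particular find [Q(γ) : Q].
[Q(γ) : Q] = 4 (equivalently, Q(γ) = Q(√159, √174))

Obviously Q(γ) ⊆ Q(√159, √174), and [Q(√159, √174):Q] = 4 (since 159, 174 are distinct squarefree integers > 1 with 27666 not a perfect square). To show equality we compute the minimal polynomial of γ. From γ = √159 + √174: γ^2 = 159 + 2√(27666) + 174 = 333 + 2√(27666), so γ^2 - 333 = 2√(27666); squaring, (γ^2 - 333)^2 = 4·27666, i.e. γ^4 - 666γ^2 + 110889 - 110664 = 0, i.e. γ^4 - 666γ^2 + 225 = 0. So γ is a root of x^4 - 666x^2 + 225. This polynomial is irreducible over Q: it has no rational root (each ±√159 ± √174 is irrational), and any factorization into two quadratics over Q would force √(27666) ∈ Q (pairing opposite roots) or √159, √174 ∈ Q (other pairings), all impossible. Hence [Q(γ):Q] = 4 = [Q(√159, √174):Q], so Q(γ) = Q(√159, √174).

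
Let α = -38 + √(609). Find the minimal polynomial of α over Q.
m_α(x) = x^2 + 76x + 835

From α + 38 = √(609), squaring gives (α + 38)^2 = 609, i.e. α^2 + 76α + 1444 = 609, so α^2 + 76α + 835 = 0. The discriminant of x^2 + 76x + 835 is (76)^2 - 4·(835) = 5776 - 3340 = 2436, and 4·(609) is not a perfect square in Q since 609 is squarefree and ≠ 1. Hence x^2 + 76x + 835 is irreducible over Q and is the minimal polynomial of α.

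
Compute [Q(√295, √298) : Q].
[Q(√295, √298) : Q] = 4

[Q(√295):Q] = 2 (min poly x^2 - 295, irreducible since 295 is squarefree > 1). For the top step, suppose √298 ∈ Q(√295), say √298 = c + d√295 with c, d ∈ Q. Squaring: 298 = c^2 + 295d^2 + 2cd√295. Since √295 ∉ Q this forces 2cd = 0. If d = 0 then √298 = c ∈ Q, contradicting 298 squarefree > 1. If c = 0 then 298 = 295d^2, so 295·298 = (295d)^2 is a perfect square in Q — but 295·298 = 87910 is not a perfect square (since 295 and 298 are distinct squarefree integers). Contradiction. Hence √298 ∉ Q(√295), so x^2 - 298 stays irreducible over Q(√295) and [Q(√295, √298) : Q(√295)] = 2. By the tower law, [Q(√295, √298) : Q] = 2 · 2 = 4.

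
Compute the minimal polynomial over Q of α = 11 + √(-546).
m_α(x) = x^2 - 22x + 667

From α - 11 = √(-546), squaring gives (α - 11)^2 = -546, i.e. α^2 - 22α + 121 = -546, so α^2 - 22α + 667 = 0. The discriminant of x^2 - 22x + 667 is (-22)^2 - 4·(667) = 484 - 2668 = -2184, and 4·(-546) is not a perfect square in Q since -546 is squarefree and ≠ 1. Hence x^2 - 22x + 667 is irreducible over Q and is the minimal polynomial of α.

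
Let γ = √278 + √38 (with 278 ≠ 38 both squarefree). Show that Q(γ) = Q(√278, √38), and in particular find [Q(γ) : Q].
[Q(γ) : Q] = 4 (equivalently, Q(γ) = Q(√278, √38))

Obviously Q(γ) ⊆ Q(√278, √38), and [Q(√278, √38):Q] = 4 (since 278, 38 are distinct squarefree integers > 1 with 10564 not a perfect square). To show equality we compute the minimal polynomial of γ. From γ = √278 + √38: γ^2 = 278 + 2√(10564) + 38 = 316 + 2√(10564), so γ^2 - 316 = 2√(10564); squaring, (γ^2 - 316)^2 = 4·10564, i.e. γ^4 - 632γ^2 + 99856 - 42256 = 0, i.e. γ^4 - 632γ^2 + 57600 = 0. So γ is a root of x^4 - 632x^2 + 57600. This polynomial is irreducible over Q: it has no rational root (each ±√278 ± √38 is irrational), and any factorization into two quadratics over Q would force √(10564) ∈ Q (pairing opposite roots) or √278, √38 ∈ Q (other pairings), all impossible. Hence [Q(γ):Q] = 4 = [Q(√278, √38):Q], so Q(γ) = Q(√278, √38).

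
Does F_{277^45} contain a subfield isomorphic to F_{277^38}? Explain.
No: F_{277^38} is not a subfield of F_{277^45}

F_{p^m} embeds in F_{p^n} iff m | n. Here 38 ∤ 45 (since 45 = 1·38 + 7 with remainder 7 ≠ 0), so F_{277^38} is not a subfield of F_{277^45}. Equivalently: if it were, the tower law would give 38 = [F_{277^38}:F_277] dividing [F_{277^45}:F_277] = 45, contradiction.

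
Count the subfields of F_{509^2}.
F_{509^2} has 2 subfields

The subfields of F_{p^n} are exactly the fields F_{p^d} for d | n (each is the fixed field of the unique index-d subgroup of Gal(F_{p^n}/F_p) ≅ Z/nZ). The divisors of n = 2 are {1, 2}, giving 2 subfields: F_{509^1}, F_{509^2}.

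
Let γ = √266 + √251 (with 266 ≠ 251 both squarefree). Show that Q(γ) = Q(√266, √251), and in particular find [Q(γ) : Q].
[Q(γ) : Q] = 4 (equivalently, Q(γ) = Q(√266, √251))

Obviously Q(γ) ⊆ Q(√266, √251), and [Q(√266, √251):Q] = 4 (since 266, 251 are distinct squarefree integers > 1 with 66766 not a perfect square). To show equality we compute the minimal polynomial of γ. From γ = √266 + √251: γ^2 = 266 + 2√(66766) + 251 = 517 + 2√(66766), so γ^2 - 517 = 2√(66766); squaring, (γ^2 - 517)^2 = 4·66766, i.e. γ^4 - 1034γ^2 + 267289 - 267064 = 0, i.e. γ^4 - 1034γ^2 + 225 = 0. So γ is a root of x^4 - 1034x^2 + 225. This polynomial is irreducible over Q: it has no rational root (each ±√266 ± √251 is irrational), and any factorization into two quadratics over Q would force √(66766) ∈ Q (pairing opposite roots) or √266, √251 ∈ Q (other pairings), all impossible. Hence [Q(γ):Q] = 4 = [Q(√266, √251):Q], so Q(γ) = Q(√266, √251).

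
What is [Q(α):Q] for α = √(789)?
[Q(α):Q] = 2

[Q(α):Q] equals the degree of the minimal polynomial of α. Here α^2 = 789 and x^2 - 789 is irreducible (d = 789 is squarefree, ≠ 1, hence not a square), so deg(m_α) = 2. Thus [Q(α):Q] = 2.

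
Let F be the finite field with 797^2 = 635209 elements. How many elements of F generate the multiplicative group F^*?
There are φ(635208) = 171072 primitive elements

F_q^* is cyclic of order q - 1 = 635208. A cyclic group of order m has exactly φ(m) generators. Here m = 635208 = 2^3 · 3 · 7 · 19 · 199, so the number of primitive elements is φ(635208) = 171072.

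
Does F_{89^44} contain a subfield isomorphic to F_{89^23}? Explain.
No: F_{89^23} is not a subfield of F_{89^44}

F_{p^m} embeds in F_{p^n} iff m | n. Here 23 ∤ 44 (since 44 = 1·23 + 21 with remainder 21 ≠ 0), so F_{89^23} is not a subfield of F_{89^44}. Equivalently: if it were, the tower law would give 23 = [F_{89^23}:F_89] dividing [F_{89^44}:F_89] = 44, contradiction.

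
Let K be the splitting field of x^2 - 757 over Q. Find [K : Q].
[K : Q] = 2

f(x) = x^2 - 757 factors as (x - √757)(x + √757). The splitting field is K = Q(√757). Since 757 is squarefree and > 1, it is not a perfect square, so x^2 - 757 is irreducible over Q and [Q(√757) : Q] = 2. Hence [K : Q] = 2.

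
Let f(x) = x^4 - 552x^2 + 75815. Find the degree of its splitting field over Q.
[K : Q] = 4

Solving the quadratic in x^2: x^2 = (552 ± √(552^2 - 4·75815))/2 = (552 ± √1444)/2 = (552 ± 38)/2, giving x^2 = 295 or x^2 = 257. So f(x) = (x^2 - 295)(x^2 - 257) and the roots of f are ±√295, ±√257. Hence the splitting field is K = Q(√295, √257). Since 295 and 257 are distinct squarefree integers > 1, their product 75815 is not a perfect square, so √257 ∉ Q(√295). By the tower law [K:Q] = [Q(√295,√257):Q(√295)] · [Q(√295):Q] = 2 · 2 = 4.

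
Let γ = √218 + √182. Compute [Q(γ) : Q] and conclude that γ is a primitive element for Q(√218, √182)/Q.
[Q(γ) : Q] = 4 (equivalently, Q(γ) = Q(√218, √182))

Obviously Q(γ) ⊆ Q(√218, √182), and [Q(√218, √182):Q] = 4 (since 218, 182 are distinct squarefree integers > 1 with 39676 not a perfect square). To show equality we compute the minimal polynomial of γ. From γ = √218 + √182: γ^2 = 218 + 2√(39676) + 182 = 400 + 2√(39676), so γ^2 - 400 = 2√(39676); squaring, (γ^2 - 400)^2 = 4·39676, i.e. γ^4 - 800γ^2 + 160000 - 158704 = 0, i.e. γ^4 - 800γ^2 + 1296 = 0. So γ is a root of x^4 - 800x^2 + 1296. This polynomial is irreducible over Q: it has no rational root (each ±√218 ± √182 is irrational), and any factorization into two quadratics over Q would force √(39676) ∈ Q (pairing opposite roots) or √218, √182 ∈ Q (other pairings), all impossible. Hence [Q(γ):Q] = 4 = [Q(√218, √182):Q], so Q(γ) = Q(√218, √182).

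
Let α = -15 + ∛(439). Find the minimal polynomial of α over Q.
m_α(x) = x^3 + 45x^2 + 675x + 2936

Set β = α + 15 = ∛(439), so β^3 = 439. Then (α + 15)^3 - 439 = 0, i.e. α is a root of g(x) = (x + 15)^3 - 439 = x^3 + 45x^2 + 675x + 2936. Since g(x) = h(x + 15) where h(x) = x^3 - 439, and h is irreducible over Q (because 439 is not a perfect cube, so h has no rational root, and a monic cubic with no rational root is irreducible), g is also irreducible (irreducibility is preserved under the substitution x → x + 15). Hence m_α(x) = x^3 + 45x^2 + 675x + 2936.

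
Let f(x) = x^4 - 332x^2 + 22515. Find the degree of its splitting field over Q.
[K : Q] = 4

Solving the quadratic in x^2: x^2 = (332 ± √(332^2 - 4·22515))/2 = (332 ± √20164)/2 = (332 ± 142)/2, giving x^2 = 237 or x^2 = 95. So f(x) = (x^2 - 237)(x^2 - 95) and the roots of f are ±√237, ±√95. Hence the splitting field is K = Q(√237, √95). Since 237 and 95 are distinct squarefree integers > 1, their product 22515 is not a perfect square, so √95 ∉ Q(√237). By the tower law [K:Q] = [Q(√237,√95):Q(√237)] · [Q(√237):Q] = 2 · 2 = 4.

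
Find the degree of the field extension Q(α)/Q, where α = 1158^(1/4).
[Q(α):Q] = 4

α is a root of x^4 - 1158. By Eisenstein's criterion at the prime p = 2 (which divides the constant term 1158 but p^2 = 4 does not, since 1158 is squarefree), x^4 - 1158 is irreducible over Q. Hence [Q(α):Q] = 4.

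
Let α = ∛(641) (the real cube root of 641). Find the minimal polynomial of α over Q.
m_α(x) = x^3 - 641

α satisfies α^3 = 641, so x^3 - 641 annihilates α. By the rational root test, a rational root p/q (in lowest terms) of x^3 - 641 would satisfy p^3 = 641 q^3, forcing q = 1 and p^3 = 641; but 641 is not a perfect cube, contradiction. A monic cubic over Q with no rational root is irreducible (any nontrivial factorization would include a linear factor). Hence x^3 - 641 is the minimal polynomial of α, and in particular [Q(α):Q] = 3.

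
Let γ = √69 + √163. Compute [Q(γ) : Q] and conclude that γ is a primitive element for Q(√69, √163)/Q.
[Q(γ) : Q] = 4 (equivalently, Q(γ) = Q(√69, √163))

Obviously Q(γ) ⊆ Q(√69, √163), and [Q(√69, √163):Q] = 4 (since 69, 163 are distinct squarefree integers > 1 with 11247 not a perfect square). To show equality we compute the minimal polynomial of γ. From γ = √69 + √163: γ^2 = 69 + 2√(11247) + 163 = 232 + 2√(11247), so γ^2 - 232 = 2√(11247); squaring, (γ^2 - 232)^2 = 4·11247, i.e. γ^4 - 464γ^2 + 53824 - 44988 = 0, i.e. γ^4 - 464γ^2 + 8836 = 0. So γ is a root of x^4 - 464x^2 + 8836. This polynomial is irreducible over Q: it has no rational root (each ±√69 ± √163 is irrational), and any factorization into two quadratics over Q would force √(11247) ∈ Q (pairing opposite roots) or √69, √163 ∈ Q (other pairings), all impossible. Hence [Q(γ):Q] = 4 = [Q(√69, √163):Q], so Q(γ) = Q(√69, √163).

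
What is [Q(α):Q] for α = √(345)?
[Q(α):Q] = 2

[Q(α):Q] equals the degree of the minimal polynomial of α. Here α^2 = 345 and x^2 - 345 is irreducible (d = 345 is squarefree, ≠ 1, hence not a square), so deg(m_α) = 2. Thus [Q(α):Q] = 2.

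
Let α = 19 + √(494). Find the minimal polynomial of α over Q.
m_α(x) = x^2 - 38x - 133

From α - 19 = √(494), squaring gives (α - 19)^2 = 494, i.e. α^2 - 38α + 361 = 494, so α^2 - 38α - 133 = 0. The discriminant of x^2 - 38x - 133 is (-38)^2 - 4·(-133) = 1444 + 532 = 1976, and 4·(494) is not a perfect square in Q since 494 is squarefree and ≠ 1. Hence x^2 - 38x - 133 is irreducible over Q and is the minimal polynomial of α.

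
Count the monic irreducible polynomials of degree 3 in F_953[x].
There are 288507408 monic irreducible polynomials of degree 3 over F_953

Each element of F_{953^3} that lies in no proper subfield is a root of exactly one monic irreducible of degree 3 over F_953, and each such polynomial has 3 distinct roots in F_{953^3}. By Möbius inversion the count is N_953(3) = (1/3) Σ_{d|3} μ(3/d) · 953^d = (1/3)(μ(3)·953^1 + μ(1)·953^3) = 865522224/3 = 288507408.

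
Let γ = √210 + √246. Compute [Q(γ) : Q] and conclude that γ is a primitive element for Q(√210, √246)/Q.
[Q(γ) : Q] = 4 (equivalently, Q(γ) = Q(√210, √246))

Obviously Q(γ) ⊆ Q(√210, √246), and [Q(√210, √246):Q] = 4 (since 210, 246 are distinct squarefree integers > 1 with 51660 not a perfect square). To show equality we compute the minimal polynomial of γ. From γ = √210 + √246: γ^2 = 210 + 2√(51660) + 246 = 456 + 2√(51660), so γ^2 - 456 = 2√(51660); squaring, (γ^2 - 456)^2 = 4·51660, i.e. γ^4 - 912γ^2 + 207936 - 206640 = 0, i.e. γ^4 - 912γ^2 + 1296 = 0. So γ is a root of x^4 - 912x^2 + 1296. This polynomial is irreducible over Q: it has no rational root (each ±√210 ± √246 is irrational), and any factorization into two quadratics over Q would force √(51660) ∈ Q (pairing opposite roots) or √210, √246 ∈ Q (other pairings), all impossible. Hence [Q(γ):Q] = 4 = [Q(√210, √246):Q], so Q(γ) = Q(√210, √246).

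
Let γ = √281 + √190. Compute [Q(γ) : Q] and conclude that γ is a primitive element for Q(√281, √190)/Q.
[Q(γ) : Q] = 4 (equivalently, Q(γ) = Q(√281, √190))

Obviously Q(γ) ⊆ Q(√281, √190), and [Q(√281, √190):Q] = 4 (since 281, 190 are distinct squarefree integers > 1 with 53390 not a perfect square). To show equality we compute the minimal polynomial of γ. From γ = √281 + √190: γ^2 = 281 + 2√(53390) + 190 = 471 + 2√(53390), so γ^2 - 471 = 2√(53390); squaring, (γ^2 - 471)^2 = 4·53390, i.e. γ^4 - 942γ^2 + 221841 - 213560 = 0, i.e. γ^4 - 942γ^2 + 8281 = 0. So γ is a root of x^4 - 942x^2 + 8281. This polynomial is irreducible over Q: it has no rational root (each ±√281 ± √190 is irrational), and any factorization into two quadratics over Q would force √(53390) ∈ Q (pairing opposite roots) or √281, √190 ∈ Q (other pairings), all impossible. Hence [Q(γ):Q] = 4 = [Q(√281, √190):Q], so Q(γ) = Q(√281, √190).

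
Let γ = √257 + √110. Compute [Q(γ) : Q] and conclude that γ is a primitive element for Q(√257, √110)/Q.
[Q(γ) : Q] = 4 (equivalently, Q(γ) = Q(√257, √110))

Obviously Q(γ) ⊆ Q(√257, √110), and [Q(√257, √110):Q] = 4 (since 257, 110 are distinct squarefree integers > 1 with 28270 not a perfect square). To show equality we compute the minimal polynomial of γ. From γ = √257 + √110: γ^2 = 257 + 2√(28270) + 110 = 367 + 2√(28270), so γ^2 - 367 = 2√(28270); squaring, (γ^2 - 367)^2 = 4·28270, i.e. γ^4 - 734γ^2 + 134689 - 113080 = 0, i.e. γ^4 - 734γ^2 + 21609 = 0. So γ is a root of x^4 - 734x^2 + 21609. This polynomial is irreducible over Q: it has no rational root (each ±√257 ± √110 is irrational), and any factorization into two quadratics over Q would force √(28270) ∈ Q (pairing opposite roots) or √257, √110 ∈ Q (other pairings), all impossible. Hence [Q(γ):Q] = 4 = [Q(√257, √110):Q], so Q(γ) = Q(√257, √110).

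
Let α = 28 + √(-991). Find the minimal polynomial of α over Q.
m_α(x) = x^2 - 56x + 1775

From α - 28 = √(-991), squaring gives (α - 28)^2 = -991, i.e. α^2 - 56α + 784 = -991, so α^2 - 56α + 1775 = 0. The discriminant of x^2 - 56x + 1775 is (-56)^2 - 4·(1775) = 3136 - 7100 = -3964, and 4·(-991) is not a perfect square in Q since -991 is squarefree and ≠ 1. Hence x^2 - 56x + 1775 is irreducible over Q and is the minimal polynomial of α.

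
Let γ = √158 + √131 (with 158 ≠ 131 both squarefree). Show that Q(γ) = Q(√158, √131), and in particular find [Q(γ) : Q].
[Q(γ) : Q] = 4 (equivalently, Q(γ) = Q(√158, √131))

Obviously Q(γ) ⊆ Q(√158, √131), and [Q(√158, √131):Q] = 4 (since 158, 131 are distinct squarefree integers > 1 with 20698 not a perfect square). To show equality we compute the minimal polynomial of γ. From γ = √158 + √131: γ^2 = 158 + 2√(20698) + 131 = 289 + 2√(20698), so γ^2 - 289 = 2√(20698); squaring, (γ^2 - 289)^2 = 4·20698, i.e. γ^4 - 578γ^2 + 83521 - 82792 = 0, i.e. γ^4 - 578γ^2 + 729 = 0. So γ is a root of x^4 - 578x^2 + 729. This polynomial is irreducible over Q: it has no rational root (each ±√158 ± √131 is irrational), and any factorization into two quadratics over Q would force √(20698) ∈ Q (pairing opposite roots) or √158, √131 ∈ Q (other pairings), all impossible. Hence [Q(γ):Q] = 4 = [Q(√158, √131):Q], so Q(γ) = Q(√158, √131).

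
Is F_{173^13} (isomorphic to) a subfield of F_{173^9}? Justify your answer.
No: F_{173^13} is not a subfield of F_{173^9}

F_{p^m} embeds in F_{p^n} iff m | n. Here 13 ∤ 9 (since 9 = 0·13 + 9 with remainder 9 ≠ 0), so F_{173^13} is not a subfield of F_{173^9}. Equivalently: if it were, the tower law would give 13 = [F_{173^13}:F_173] dividing [F_{173^9}:F_173] = 9, contradiction.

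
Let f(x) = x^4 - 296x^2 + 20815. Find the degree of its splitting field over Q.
[K : Q] = 4

Solving the quadratic in x^2: x^2 = (296 ± √(296^2 - 4·20815))/2 = (296 ± √4356)/2 = (296 ± 66)/2, giving x^2 = 181 or x^2 = 115. So f(x) = (x^2 - 181)(x^2 - 115) and the roots of f are ±√181, ±√115. Hence the splitting field is K = Q(√181, √115). Since 181 and 115 are distinct squarefree integers > 1, their product 20815 is not a perfect square, so √115 ∉ Q(√181). By the tower law [K:Q] = [Q(√181,√115):Q(√181)] · [Q(√181):Q] = 2 · 2 = 4.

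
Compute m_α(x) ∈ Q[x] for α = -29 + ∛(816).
m_α(x) = x^3 + 87x^2 + 2523x + 23573

Set β = α + 29 = ∛(816), so β^3 = 816. Then (α + 29)^3 - 816 = 0, i.e. α is a root of g(x) = (x + 29)^3 - 816 = x^3 + 87x^2 + 2523x + 23573. Since g(x) = h(x + 29) where h(x) = x^3 - 816, and h is irreducible over Q (because 816 is not a perfect cube, so h has no rational root, and a monic cubic with no rational root is irreducible), g is also irreducible (irreducibility is preserved under the substitution x → x + 29). Hence m_α(x) = x^3 + 87x^2 + 2523x + 23573.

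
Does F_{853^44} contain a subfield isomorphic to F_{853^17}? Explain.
No: F_{853^17} is not a subfield of F_{853^44}

F_{p^m} embeds in F_{p^n} iff m | n. Here 17 ∤ 44 (since 44 = 2·17 + 10 with remainder 10 ≠ 0), so F_{853^17} is not a subfield of F_{853^44}. Equivalently: if it were, the tower law would give 17 = [F_{853^17}:F_853] dividing [F_{853^44}:F_853] = 44, contradiction.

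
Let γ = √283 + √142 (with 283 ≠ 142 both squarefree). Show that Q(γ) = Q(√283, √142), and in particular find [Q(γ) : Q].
[Q(γ) : Q] = 4 (equivalently, Q(γ) = Q(√283, √142))

Obviously Q(γ) ⊆ Q(√283, √142), and [Q(√283, √142):Q] = 4 (since 283, 142 are distinct squarefree integers > 1 with 40186 not a perfect square). To show equality we compute the minimal polynomial of γ. From γ = √283 + √142: γ^2 = 283 + 2√(40186) + 142 = 425 + 2√(40186), so γ^2 - 425 = 2√(40186); squaring, (γ^2 - 425)^2 = 4·40186, i.e. γ^4 - 850γ^2 + 180625 - 160744 = 0, i.e. γ^4 - 850γ^2 + 19881 = 0. So γ is a root of x^4 - 850x^2 + 19881. This polynomial is irreducible over Q: it has no rational root (each ±√283 ± √142 is irrational), and any factorization into two quadratics over Q would force √(40186) ∈ Q (pairing opposite roots) or √283, √142 ∈ Q (other pairings), all impossible. Hence [Q(γ):Q] = 4 = [Q(√283, √142):Q], so Q(γ) = Q(√283, √142).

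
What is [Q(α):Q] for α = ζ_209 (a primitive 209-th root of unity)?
[Q(α):Q] = 180

The minimal polynomial of ζ_209 over Q is the 209-th cyclotomic polynomial Φ_209(x), which is irreducible over Q and has degree φ(209) = 180. Hence [Q(α):Q] = φ(209) = 180.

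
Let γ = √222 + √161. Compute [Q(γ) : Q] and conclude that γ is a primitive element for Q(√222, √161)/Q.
[Q(γ) : Q] = 4 (equivalently, Q(γ) = Q(√222, √161))

Obviously Q(γ) ⊆ Q(√222, √161), and [Q(√222, √161):Q] = 4 (since 222, 161 are distinct squarefree integers > 1 with 35742 not a perfect square). To show equality we compute the minimal polynomial of γ. From γ = √222 + √161: γ^2 = 222 + 2√(35742) + 161 = 383 + 2√(35742), so γ^2 - 383 = 2√(35742); squaring, (γ^2 - 383)^2 = 4·35742, i.e. γ^4 - 766γ^2 + 146689 - 142968 = 0, i.e. γ^4 - 766γ^2 + 3721 = 0. So γ is a root of x^4 - 766x^2 + 3721. This polynomial is irreducible over Q: it has no rational root (each ±√222 ± √161 is irrational), and any factorization into two quadratics over Q would force √(35742) ∈ Q (pairing opposite roots) or √222, √161 ∈ Q (other pairings), all impossible. Hence [Q(γ):Q] = 4 = [Q(√222, √161):Q], so Q(γ) = Q(√222, √161).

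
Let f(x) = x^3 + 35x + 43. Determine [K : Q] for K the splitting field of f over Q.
[K : Q] = 6

By the rational root test, any rational root of the monic integer polynomial f(x) = x^3 + 35x + 43 must be an integer dividing the constant term 43, i.e. one of ±{1, 43}. Evaluating: f(1) = 79, f(-1) = 7, f(43) = 81055, f(-43) = -80969; none is 0, so f has no rational root and is therefore irreducible over Q (a cubic with no linear factor over a field is irreducible). For an irreducible cubic, the Galois group is A_3 or S_3 according as the discriminant disc(f) = -4a^3 - 27b^2 = -4·(35)^3 - 27·(43)^2 = -221423 is or is not a square in Q. Here disc(f) = -221423 is not a perfect square in Q, so the Galois group of f over Q is not contained in A_3 and must be all of S_3. The splitting field has degree |S_3| = 6 over Q, so [K : Q] = 6.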